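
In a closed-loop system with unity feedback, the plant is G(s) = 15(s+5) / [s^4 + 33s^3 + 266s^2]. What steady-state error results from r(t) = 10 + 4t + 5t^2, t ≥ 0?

The denominator has no term below 266s^2 — 2 poles at s=0, type 2. Treating each term separately:
  • 10: tracked with zero error.
  • 4t: tracked with zero error.
  • 5t^2: e_ss = 10/K_a with K_a=75/266 → 532/15.
Total e_ss = 532/15.

532/15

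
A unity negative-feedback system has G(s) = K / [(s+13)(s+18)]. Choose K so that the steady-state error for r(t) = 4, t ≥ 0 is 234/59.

2

No free integrators in G(s): this is a type 0 system.
K_p = lim_{s→0} G(s) = K / (13·18) = (1/234)·K.
e_ss = 4/(1 + K_p) = 234/59 ⇒ 1 + (1/234)·K = 118/117 ⇒ K = 2.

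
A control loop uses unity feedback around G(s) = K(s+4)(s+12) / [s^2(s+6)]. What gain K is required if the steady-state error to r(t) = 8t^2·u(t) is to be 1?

System type = 2 (two poles at s=0).
K_a = lim_{s→0} s^2·G(s) = K·4·12 / (6) = 8·K.
e_ss = 16/K_a = 1 ⇒ K_a = 16 ⇒ K = 16/8 = 2.

2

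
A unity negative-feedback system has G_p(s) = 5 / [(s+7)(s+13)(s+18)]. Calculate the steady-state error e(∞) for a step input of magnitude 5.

8190/1643

No free integrators in G_p(s): this is a type 0 system.
K_p = lim_{s→0} G_p(s) = 5 / (7·13·18) = 5/1638.
e_ss = 5/(1 + K_p) = 5/(1643/1638) = 8190/1643.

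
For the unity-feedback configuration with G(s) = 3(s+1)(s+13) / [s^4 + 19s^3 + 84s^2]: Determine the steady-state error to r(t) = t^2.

56/13

Factoring s^2 from the denominator leaves a polynomial with constant term 84, so the system is type 2.
K_a = lim_{s→0} s^2·G(s) = 3·1·13 / 84 = 13/28.
r(t) = t^2 gives R(s) = 2/s^3.
e_ss = 2/K_a = 2/(13/28) = 56/13.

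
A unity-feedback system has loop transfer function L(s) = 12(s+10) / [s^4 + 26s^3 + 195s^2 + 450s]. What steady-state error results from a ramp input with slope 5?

Lowest-order denominator term is 450s, so the open loop has 1 pole at the origin → type 1 system.
K_v = lim_{s→0} s·L(s) = 12·10 / 450 = 4/15.
e_ss = 5/K_v = 5/(4/15) = 18.75.

18.75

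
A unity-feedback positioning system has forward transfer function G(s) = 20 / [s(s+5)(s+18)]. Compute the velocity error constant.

One free integrator in G(s): this is a type 1 system.
K_v = lim_{s→0} s·G(s) = 20 / (5·18) = 2/9.

2/9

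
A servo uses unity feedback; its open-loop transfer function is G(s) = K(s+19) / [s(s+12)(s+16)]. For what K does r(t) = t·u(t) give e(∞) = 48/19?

4

One free integrator in G(s): this is a type 1 system.
K_v = lim_{s→0} s·G(s) = K·19 / (12·16) = (19/192)·K.
e_ss = 1/K_v = 48/19 ⇒ K_v = 19/48 ⇒ K = (19/48)/(19/192) = 4.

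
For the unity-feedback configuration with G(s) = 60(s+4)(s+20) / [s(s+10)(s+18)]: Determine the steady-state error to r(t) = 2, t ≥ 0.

One free integrator in G(s): this is a type 1 system.
K_p = ∞ for a type-1 system; e_ss to a step is zero.

0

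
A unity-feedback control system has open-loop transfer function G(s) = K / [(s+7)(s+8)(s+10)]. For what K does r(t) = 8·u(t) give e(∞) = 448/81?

250

The open loop has no poles at the origin → type 0 system.
K_p = lim_{s→0} G(s) = K / (7·8·10) = (1/560)·K.
e_ss = 8/(1 + K_p) = 448/81 ⇒ 1 + (1/560)·K = 81/56 ⇒ K = 250.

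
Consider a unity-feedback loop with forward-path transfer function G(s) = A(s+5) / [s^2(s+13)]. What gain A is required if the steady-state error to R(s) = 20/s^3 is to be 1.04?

50

Two free integrators in G(s): this is a type 2 system.
K_a = lim_{s→0} s^2·G(s) = A·5 / (13) = (5/13)·A.
e_ss = 20/K_a = 1.04 ⇒ K_a = 250/13 ⇒ A = (250/13)/(5/13) = 50.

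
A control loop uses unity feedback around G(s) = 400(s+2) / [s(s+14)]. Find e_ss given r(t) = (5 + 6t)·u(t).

The open loop has one pole at the origin → type 1 system. Treating each term separately:
  • 5: tracked with zero error.
  • 6t: e_ss = 6/K_v with K_v=400/7 → 0.105.
Total e_ss = 0.105.

0.105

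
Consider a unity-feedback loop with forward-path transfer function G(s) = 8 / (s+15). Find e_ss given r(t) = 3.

45/23

G(s) has no factors of s in the denominator, so the system is type 0.
K_p = lim_{s→0} G(s) = 8 / (15) = 8/15.
e_ss = 3/(1 + K_p) = 3/(23/15) = 45/23.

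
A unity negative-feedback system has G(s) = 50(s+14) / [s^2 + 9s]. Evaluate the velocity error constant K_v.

Factoring s from the denominator leaves a polynomial with constant term 9, so the system is type 1.
K_v = lim_{s→0} s·G(s) = 50·14 / 9 = 700/9.

700/9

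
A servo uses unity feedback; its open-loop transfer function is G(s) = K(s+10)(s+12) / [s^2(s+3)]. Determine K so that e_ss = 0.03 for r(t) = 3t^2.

System type = 2 (two poles at s=0).
K_a = lim_{s→0} s^2·G(s) = K·10·12 / (3) = 40·K.
e_ss = 6/K_a = 0.03 ⇒ K_a = 200 ⇒ K = 200/40 = 5.

5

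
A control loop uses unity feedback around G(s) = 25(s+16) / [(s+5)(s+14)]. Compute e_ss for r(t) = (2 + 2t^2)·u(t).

infinity

G(s) has no factors of s in the denominator, so the system is type 0. Taking each input component in turn:
  • 2: e_ss = 2/(1+K_p) with K_p=40/7 → 14/47.
  • 2t^2: a type-0 system cannot track it, e_ss → ∞.
The unbounded component dominates.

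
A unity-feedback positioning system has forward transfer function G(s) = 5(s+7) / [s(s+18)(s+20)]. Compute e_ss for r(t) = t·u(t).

G(s) has one factor of s in the denominator, so the system is type 1.
K_v = lim_{s→0} s·G(s) = 5·7 / (18·20) = 7/72.
e_ss = 1/K_v = 1/(7/72) = 72/7.

72/7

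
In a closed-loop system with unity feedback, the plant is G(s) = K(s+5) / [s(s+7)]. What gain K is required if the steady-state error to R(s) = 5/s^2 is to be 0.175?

One free integrator in G(s): this is a type 1 system.
K_v = lim_{s→0} s·G(s) = K·5 / (7) = (5/7)·K.
e_ss = 5/K_v = 0.175 ⇒ K_v = 200/7 ⇒ K = (200/7)/(5/7) = 40.

40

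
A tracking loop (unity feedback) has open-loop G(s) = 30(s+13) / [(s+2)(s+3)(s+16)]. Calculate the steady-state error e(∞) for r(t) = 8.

No free integrators in G(s): this is a type 0 system.
K_p = lim_{s→0} G(s) = 30·13 / (2·3·16) = 4.0625.
e_ss = 8/(1 + K_p) = 8/5.0625 = 128/81.

128/81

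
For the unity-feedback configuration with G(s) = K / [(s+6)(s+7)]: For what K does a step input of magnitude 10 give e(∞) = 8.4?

The open loop has no poles at the origin → type 0 system.
K_p = lim_{s→0} G(s) = K / (6·7) = (1/42)·K.
e_ss = 10/(1 + K_p) = 8.4 ⇒ 1 + (1/42)·K = 25/21 ⇒ K = 8.

8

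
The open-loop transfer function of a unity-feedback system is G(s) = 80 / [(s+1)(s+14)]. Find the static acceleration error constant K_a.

The open loop has no poles at the origin → type 0 system.
K_a = lim_{s→0} s^2·G(s) = 0 (the extra factor of s kills the finite limit).

0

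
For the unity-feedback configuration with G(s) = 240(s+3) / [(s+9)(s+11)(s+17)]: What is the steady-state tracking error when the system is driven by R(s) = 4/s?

No free integrators in G(s): this is a type 0 system.
K_p = lim_{s→0} G(s) = 240·3 / (9·11·17) = 80/187.
e_ss = 4/(1 + K_p) = 4/(267/187) = 748/267.

748/267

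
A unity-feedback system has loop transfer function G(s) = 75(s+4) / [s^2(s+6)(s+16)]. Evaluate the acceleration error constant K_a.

3.125

System type = 2 (two poles at s=0).
K_a = lim_{s→0} s^2·G(s) = 75·4 / (6·16) = 3.125.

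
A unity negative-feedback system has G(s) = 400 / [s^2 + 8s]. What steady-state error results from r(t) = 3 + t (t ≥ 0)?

Factoring s from the denominator leaves a polynomial with constant term 8, so the system is type 1. Taking each input component in turn:
  • 3: tracked with zero error.
  • t: e_ss = 1/K_v with K_v=50 → 0.02.
Total e_ss = 0.02.

0.02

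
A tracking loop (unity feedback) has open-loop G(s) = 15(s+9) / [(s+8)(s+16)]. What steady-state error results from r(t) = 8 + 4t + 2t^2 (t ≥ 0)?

infinity

No free integrators in G(s): this is a type 0 system. By superposition:
  • 8: e_ss = 8/(1+K_p) with K_p=135/128 → 1024/263.
  • 4t: a type-0 system cannot track it, e_ss → ∞.
  • 2t^2: a type-0 system cannot track it, e_ss → ∞.
The unbounded component dominates.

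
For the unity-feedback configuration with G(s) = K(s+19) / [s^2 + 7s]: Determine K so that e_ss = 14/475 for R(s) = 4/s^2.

The denominator has no term below 7s — 1 pole at s=0, type 1.
K_v = lim_{s→0} s·G(s) = K·19 / 7 = (19/7)·K.
e_ss = 4/K_v = 14/475 ⇒ K_v = 950/7 ⇒ K = (950/7)/(19/7) = 50.

50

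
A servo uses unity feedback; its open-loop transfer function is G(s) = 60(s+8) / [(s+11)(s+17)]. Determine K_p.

G(s) has no factors of s in the denominator, so the system is type 0.
K_p = lim_{s→0} G(s) = 60·8 / (11·17) = 480/187.

480/187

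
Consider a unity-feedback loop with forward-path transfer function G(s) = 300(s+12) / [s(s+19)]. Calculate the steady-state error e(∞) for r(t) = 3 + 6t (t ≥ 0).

The open loop has one pole at the origin → type 1 system. Taking each input component in turn:
  • 3: tracked with zero error.
  • 6t: e_ss = 6/K_v with K_v=3600/19 → 19/600.
Total e_ss = 19/600.

19/600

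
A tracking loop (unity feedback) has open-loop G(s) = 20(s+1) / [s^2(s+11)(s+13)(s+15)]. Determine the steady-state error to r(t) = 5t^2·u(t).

1072.5

Two free integrators in G(s): this is a type 2 system.
K_a = lim_{s→0} s^2·G(s) = 20·1 / (11·13·15) = 4/429.
r(t) = 5t^2 gives R(s) = 10/s^3.
e_ss = 10/K_a = 10/(4/429) = 1072.5.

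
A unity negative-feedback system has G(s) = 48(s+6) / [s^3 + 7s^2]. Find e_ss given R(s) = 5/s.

Lowest-order denominator term is 7s^2, so the open loop has 2 poles at the origin → type 2 system.
A type-2 system has K_p = ∞, so it tracks a step input with zero steady-state error.

0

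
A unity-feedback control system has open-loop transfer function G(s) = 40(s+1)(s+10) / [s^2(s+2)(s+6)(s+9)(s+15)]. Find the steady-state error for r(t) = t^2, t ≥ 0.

Two free integrators in G(s): this is a type 2 system.
K_a = lim_{s→0} s^2·G(s) = 40·1·10 / (2·6·9·15) = 20/81.
r(t) = t^2 gives R(s) = 2/s^3.
e_ss = 2/K_a = 2/(20/81) = 8.1.

8.1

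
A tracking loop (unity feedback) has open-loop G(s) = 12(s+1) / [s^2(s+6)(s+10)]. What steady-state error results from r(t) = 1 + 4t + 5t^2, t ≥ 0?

The open loop has two poles at the origin → type 2 system. Treating each term separately:
  • 1: tracked with zero error.
  • 4t: tracked with zero error.
  • 5t^2: e_ss = 10/K_a with K_a=0.2 → 50.
Total e_ss = 50.

50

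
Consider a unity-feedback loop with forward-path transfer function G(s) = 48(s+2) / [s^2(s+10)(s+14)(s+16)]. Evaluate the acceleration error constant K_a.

3/70

The open loop has two poles at the origin → type 2 system.
K_a = lim_{s→0} s^2·G(s) = 48·2 / (10·14·16) = 3/70.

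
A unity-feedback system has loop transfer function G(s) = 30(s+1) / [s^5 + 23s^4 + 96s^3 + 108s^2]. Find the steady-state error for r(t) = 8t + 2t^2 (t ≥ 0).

Factoring s^2 from the denominator leaves a polynomial with constant term 108, so the system is type 2. Taking each input component in turn:
  • 8t: tracked with zero error.
  • 2t^2: e_ss = 4/K_a with K_a=5/18 → 14.4.
Total e_ss = 14.4.

14.4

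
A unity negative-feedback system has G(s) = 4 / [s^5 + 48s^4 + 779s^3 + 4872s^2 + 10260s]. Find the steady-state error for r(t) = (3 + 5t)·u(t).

Factoring s from the denominator leaves a polynomial with constant term 10260, so the system is type 1. Treating each term separately:
  • 3: tracked with zero error.
  • 5t: e_ss = 5/K_v with K_v=1/2565 → 12825.
Total e_ss = 12825.

12825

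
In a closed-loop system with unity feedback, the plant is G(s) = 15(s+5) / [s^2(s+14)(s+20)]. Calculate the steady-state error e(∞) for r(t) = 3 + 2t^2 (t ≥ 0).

The open loop has two poles at the origin → type 2 system. By superposition:
  • 3: tracked with zero error.
  • 2t^2: e_ss = 4/K_a with K_a=15/56 → 224/15.
Total e_ss = 224/15.

224/15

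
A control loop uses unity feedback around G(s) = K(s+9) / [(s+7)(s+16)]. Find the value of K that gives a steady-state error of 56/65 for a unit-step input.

2

The open loop has no poles at the origin → type 0 system.
K_p = lim_{s→0} G(s) = K·9 / (7·16) = (9/112)·K.
e_ss = 1/(1 + K_p) = 56/65 ⇒ 1 + (9/112)·K = 65/56 ⇒ K = 2.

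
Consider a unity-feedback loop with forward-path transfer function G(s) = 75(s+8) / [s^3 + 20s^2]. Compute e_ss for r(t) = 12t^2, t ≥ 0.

Lowest-order denominator term is 20s^2, so the open loop has 2 poles at the origin → type 2 system.
K_a = lim_{s→0} s^2·G(s) = 75·8 / 20 = 30.
r(t) = 12t^2 gives R(s) = 24/s^3.
e_ss = 24/K_a = 24/30 = 0.8.

0.8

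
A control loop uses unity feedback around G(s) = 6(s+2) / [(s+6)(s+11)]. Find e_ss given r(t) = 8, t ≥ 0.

88/13

System type = 0 (no poles at s=0).
K_p = lim_{s→0} G(s) = 6·2 / (6·11) = 2/11.
e_ss = 8/(1 + K_p) = 8/(13/11) = 88/13.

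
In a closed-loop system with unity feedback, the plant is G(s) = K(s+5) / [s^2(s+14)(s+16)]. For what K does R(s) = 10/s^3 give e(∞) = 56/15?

120

The open loop has two poles at the origin → type 2 system.
K_a = lim_{s→0} s^2·G(s) = K·5 / (14·16) = (5/224)·K.
e_ss = 10/K_a = 56/15 ⇒ K_a = 75/28 ⇒ K = (75/28)/(5/224) = 120.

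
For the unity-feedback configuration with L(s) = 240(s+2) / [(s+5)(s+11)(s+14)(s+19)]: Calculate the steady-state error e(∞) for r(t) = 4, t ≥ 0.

System type = 0 (no poles at s=0).
K_p = lim_{s→0} L(s) = 240·2 / (5·11·14·19) = 48/1463.
e_ss = 4/(1 + K_p) = 4/(1511/1463) = 5852/1511.

5852/1511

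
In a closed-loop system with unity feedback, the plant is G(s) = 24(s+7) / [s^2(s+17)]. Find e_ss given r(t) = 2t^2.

17/42

The open loop has two poles at the origin → type 2 system.
K_a = lim_{s→0} s^2·G(s) = 24·7 / (17) = 168/17.
r(t) = 2t^2 gives R(s) = 4/s^3.
e_ss = 4/K_a = 4/(168/17) = 17/42.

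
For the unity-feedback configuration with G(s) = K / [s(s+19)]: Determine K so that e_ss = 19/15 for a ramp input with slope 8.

G(s) has one factor of s in the denominator, so the system is type 1.
K_v = lim_{s→0} s·G(s) = K / (19) = (1/19)·K.
e_ss = 8/K_v = 19/15 ⇒ K_v = 120/19 ⇒ K = (120/19)/(1/19) = 120.

120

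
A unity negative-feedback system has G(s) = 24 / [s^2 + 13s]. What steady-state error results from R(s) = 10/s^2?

Lowest-order denominator term is 13s, so the open loop has 1 pole at the origin → type 1 system.
K_v = lim_{s→0} s·G(s) = 24 / 13 = 24/13.
e_ss = 10/K_v = 10/(24/13) = 65/12.

65/12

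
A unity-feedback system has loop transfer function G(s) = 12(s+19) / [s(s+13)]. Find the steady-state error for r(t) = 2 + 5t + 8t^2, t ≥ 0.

The open loop has one pole at the origin → type 1 system. Taking each input component in turn:
  • 2: tracked with zero error.
  • 5t: e_ss = 5/K_v with K_v=228/13 → 65/228.
  • 8t^2: a type-1 system cannot track it, e_ss → ∞.
The unbounded component dominates.

infinity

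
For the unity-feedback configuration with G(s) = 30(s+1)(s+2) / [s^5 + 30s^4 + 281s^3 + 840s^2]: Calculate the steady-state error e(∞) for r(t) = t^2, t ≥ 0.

28

The denominator has no term below 840s^2 — 2 poles at s=0, type 2.
K_a = lim_{s→0} s^2·G(s) = 30·1·2 / 840 = 1/14.
r(t) = t^2 gives R(s) = 2/s^3.
e_ss = 2/K_a = 2/(1/14) = 28.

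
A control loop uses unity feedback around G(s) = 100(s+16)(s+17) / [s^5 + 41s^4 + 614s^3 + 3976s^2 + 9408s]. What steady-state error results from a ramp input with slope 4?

588/425

The denominator has no term below 9408s — 1 pole at s=0, type 1.
K_v = lim_{s→0} s·G(s) = 100·16·17 / 9408 = 425/147.
e_ss = 4/K_v = 4/(425/147) = 588/425.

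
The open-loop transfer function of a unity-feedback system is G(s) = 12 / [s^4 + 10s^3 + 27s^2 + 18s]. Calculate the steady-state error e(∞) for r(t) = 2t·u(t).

Lowest-order denominator term is 18s, so the open loop has 1 pole at the origin → type 1 system.
K_v = lim_{s→0} s·G(s) = 12 / 18 = 2/3.
e_ss = 2/K_v = 2/(2/3) = 3.

3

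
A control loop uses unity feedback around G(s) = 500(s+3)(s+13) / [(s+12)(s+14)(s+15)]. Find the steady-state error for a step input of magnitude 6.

System type = 0 (no poles at s=0).
K_p = lim_{s→0} G(s) = 500·3·13 / (12·14·15) = 325/42.
e_ss = 6/(1 + K_p) = 6/(367/42) = 252/367.

252/367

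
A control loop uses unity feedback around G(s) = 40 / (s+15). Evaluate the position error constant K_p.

G(s) has no factors of s in the denominator, so the system is type 0.
K_p = lim_{s→0} G(s) = 40 / (15) = 8/3.

8/3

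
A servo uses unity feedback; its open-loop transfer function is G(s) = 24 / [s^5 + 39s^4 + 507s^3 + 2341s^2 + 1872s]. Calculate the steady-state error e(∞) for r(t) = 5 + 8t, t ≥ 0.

Factoring s from the denominator leaves a polynomial with constant term 1872, so the system is type 1. Treating each term separately:
  • 5: tracked with zero error.
  • 8t: e_ss = 8/K_v with K_v=1/78 → 624.
Total e_ss = 624.

624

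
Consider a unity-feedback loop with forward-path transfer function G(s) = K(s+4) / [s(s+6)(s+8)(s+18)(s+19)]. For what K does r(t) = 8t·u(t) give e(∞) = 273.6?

The open loop has one pole at the origin → type 1 system.
K_v = lim_{s→0} s·G(s) = K·4 / (6·8·18·19) = (1/4104)·K.
e_ss = 8/K_v = 273.6 ⇒ K_v = 5/171 ⇒ K = (5/171)/(1/4104) = 120.

120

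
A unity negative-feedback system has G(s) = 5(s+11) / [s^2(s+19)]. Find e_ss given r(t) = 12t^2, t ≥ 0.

System type = 2 (two poles at s=0).
K_a = lim_{s→0} s^2·G(s) = 5·11 / (19) = 55/19.
r(t) = 12t^2 gives R(s) = 24/s^3.
e_ss = 24/K_a = 24/(55/19) = 456/55.

456/55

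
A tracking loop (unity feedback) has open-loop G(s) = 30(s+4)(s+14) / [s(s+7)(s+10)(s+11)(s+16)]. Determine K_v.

3/22

G(s) has one factor of s in the denominator, so the system is type 1.
K_v = lim_{s→0} s·G(s) = 30·4·14 / (7·10·11·16) = 3/22.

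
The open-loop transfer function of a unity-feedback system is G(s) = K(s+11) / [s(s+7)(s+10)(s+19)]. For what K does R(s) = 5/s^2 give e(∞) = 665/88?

80

One free integrator in G(s): this is a type 1 system.
K_v = lim_{s→0} s·G(s) = K·11 / (7·10·19) = (11/1330)·K.
e_ss = 5/K_v = 665/88 ⇒ K_v = 88/133 ⇒ K = (88/133)/(11/1330) = 80.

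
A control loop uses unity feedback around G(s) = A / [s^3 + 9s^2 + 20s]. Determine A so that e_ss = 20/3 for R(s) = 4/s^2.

12

Lowest-order denominator term is 20s, so the open loop has 1 pole at the origin → type 1 system.
K_v = lim_{s→0} s·G(s) = A / 20 = 0.05·A.
e_ss = 4/K_v = 20/3 ⇒ K_v = 0.6 ⇒ A = 0.6/0.05 = 12.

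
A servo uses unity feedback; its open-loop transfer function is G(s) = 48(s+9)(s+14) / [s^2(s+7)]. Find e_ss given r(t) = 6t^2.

G(s) has two factors of s in the denominator, so the system is type 2.
K_a = lim_{s→0} s^2·G(s) = 48·9·14 / (7) = 864.
r(t) = 6t^2 gives R(s) = 12/s^3.
e_ss = 12/K_a = 12/864 = 1/72.

1/72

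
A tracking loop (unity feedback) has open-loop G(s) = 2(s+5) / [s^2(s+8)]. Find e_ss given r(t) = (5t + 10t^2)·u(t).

The open loop has two poles at the origin → type 2 system. Taking each input component in turn:
  • 5t: tracked with zero error.
  • 10t^2: e_ss = 20/K_a with K_a=1.25 → 16.
Total e_ss = 16.

16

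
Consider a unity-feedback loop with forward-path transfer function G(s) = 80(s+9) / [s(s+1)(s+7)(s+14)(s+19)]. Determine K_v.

360/931

One free integrator in G(s): this is a type 1 system.
K_v = lim_{s→0} s·G(s) = 80·9 / (1·7·14·19) = 360/931.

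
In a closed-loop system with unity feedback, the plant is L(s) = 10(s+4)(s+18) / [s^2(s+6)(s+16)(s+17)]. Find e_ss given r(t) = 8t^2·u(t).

544/15

The open loop has two poles at the origin → type 2 system.
K_a = lim_{s→0} s^2·L(s) = 10·4·18 / (6·16·17) = 15/34.
r(t) = 8t^2 gives R(s) = 16/s^3.
e_ss = 16/K_a = 16/(15/34) = 544/15.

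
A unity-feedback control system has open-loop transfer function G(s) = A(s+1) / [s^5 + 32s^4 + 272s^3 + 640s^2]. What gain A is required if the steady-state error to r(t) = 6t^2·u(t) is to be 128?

Lowest-order denominator term is 640s^2, so the open loop has 2 poles at the origin → type 2 system.
K_a = lim_{s→0} s^2·G(s) = A·1 / 640 = (1/640)·A.
e_ss = 12/K_a = 128 ⇒ K_a = 3/32 ⇒ A = (3/32)/(1/640) = 60.

60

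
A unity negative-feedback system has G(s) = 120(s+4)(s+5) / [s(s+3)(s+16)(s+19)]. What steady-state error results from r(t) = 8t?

The open loop has one pole at the origin → type 1 system.
K_v = lim_{s→0} s·G(s) = 120·4·5 / (3·16·19) = 50/19.
e_ss = 8/K_v = 8/(50/19) = 3.04.

3.04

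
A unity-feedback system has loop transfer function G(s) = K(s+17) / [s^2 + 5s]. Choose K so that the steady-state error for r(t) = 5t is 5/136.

40

Factoring s from the denominator leaves a polynomial with constant term 5, so the system is type 1.
K_v = lim_{s→0} s·G(s) = K·17 / 5 = 3.4·K.
e_ss = 5/K_v = 5/136 ⇒ K_v = 136 ⇒ K = 136/3.4 = 40.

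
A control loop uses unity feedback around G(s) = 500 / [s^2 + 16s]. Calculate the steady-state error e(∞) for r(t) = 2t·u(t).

0.064

Lowest-order denominator term is 16s, so the open loop has 1 pole at the origin → type 1 system.
K_v = lim_{s→0} s·G(s) = 500 / 16 = 31.25.
e_ss = 2/K_v = 2/31.25 = 0.064.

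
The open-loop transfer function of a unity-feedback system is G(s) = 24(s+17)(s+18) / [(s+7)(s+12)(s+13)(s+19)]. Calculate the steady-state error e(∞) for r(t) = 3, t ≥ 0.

The open loop has no poles at the origin → type 0 system.
K_p = lim_{s→0} G(s) = 24·17·18 / (7·12·13·19) = 612/1729.
e_ss = 3/(1 + K_p) = 3/(2341/1729) = 5187/2341.

5187/2341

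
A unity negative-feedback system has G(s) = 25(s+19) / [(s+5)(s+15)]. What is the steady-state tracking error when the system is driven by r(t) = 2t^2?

The open loop has no poles at the origin → type 0 system.
For a type-0 system K_a = 0, so e_ss to a parabolic input is unbounded.

infinity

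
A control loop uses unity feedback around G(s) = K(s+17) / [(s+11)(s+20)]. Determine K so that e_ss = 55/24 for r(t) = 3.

The open loop has no poles at the origin → type 0 system.
K_p = lim_{s→0} G(s) = K·17 / (11·20) = (17/220)·K.
e_ss = 3/(1 + K_p) = 55/24 ⇒ 1 + (17/220)·K = 72/55 ⇒ K = 4.

4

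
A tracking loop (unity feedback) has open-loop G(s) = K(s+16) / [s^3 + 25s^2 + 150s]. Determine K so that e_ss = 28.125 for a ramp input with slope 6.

Factoring s from the denominator leaves a polynomial with constant term 150, so the system is type 1.
K_v = lim_{s→0} s·G(s) = K·16 / 150 = (8/75)·K.
e_ss = 6/K_v = 28.125 ⇒ K_v = 16/75 ⇒ K = (16/75)/(8/75) = 2.

2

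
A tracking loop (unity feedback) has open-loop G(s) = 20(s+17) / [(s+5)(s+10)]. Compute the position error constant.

6.8

G(s) has no factors of s in the denominator, so the system is type 0.
K_p = lim_{s→0} G(s) = 20·17 / (5·10) = 6.8.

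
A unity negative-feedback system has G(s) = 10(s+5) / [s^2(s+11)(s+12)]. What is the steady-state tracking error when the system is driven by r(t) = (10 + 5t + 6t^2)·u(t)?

The open loop has two poles at the origin → type 2 system. Taking each input component in turn:
  • 10: tracked with zero error.
  • 5t: tracked with zero error.
  • 6t^2: e_ss = 12/K_a with K_a=25/66 → 31.68.
Total e_ss = 31.68.

31.68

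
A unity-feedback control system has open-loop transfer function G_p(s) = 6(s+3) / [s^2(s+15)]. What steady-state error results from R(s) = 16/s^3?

40/3

Two free integrators in G_p(s): this is a type 2 system.
K_a = lim_{s→0} s^2·G_p(s) = 6·3 / (15) = 1.2.
r(t) = 8t^2 gives R(s) = 16/s^3.
e_ss = 16/K_a = 16/1.2 = 40/3.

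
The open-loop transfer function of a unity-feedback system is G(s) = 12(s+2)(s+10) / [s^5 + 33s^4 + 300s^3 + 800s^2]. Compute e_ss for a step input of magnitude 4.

Lowest-order denominator term is 800s^2, so the open loop has 2 poles at the origin → type 2 system.
A type-2 system has K_p = ∞, so it tracks a step input with zero steady-state error.

0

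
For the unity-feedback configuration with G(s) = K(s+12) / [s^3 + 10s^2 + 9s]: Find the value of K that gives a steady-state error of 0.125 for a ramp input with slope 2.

Factoring s from the denominator leaves a polynomial with constant term 9, so the system is type 1.
K_v = lim_{s→0} s·G(s) = K·12 / 9 = (4/3)·K.
e_ss = 2/K_v = 0.125 ⇒ K_v = 16 ⇒ K = 16/(4/3) = 12.

12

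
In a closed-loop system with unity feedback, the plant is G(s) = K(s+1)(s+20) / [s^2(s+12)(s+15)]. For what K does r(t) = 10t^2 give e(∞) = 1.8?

The open loop has two poles at the origin → type 2 system.
K_a = lim_{s→0} s^2·G(s) = K·1·20 / (12·15) = (1/9)·K.
e_ss = 20/K_a = 1.8 ⇒ K_a = 100/9 ⇒ K = (100/9)/(1/9) = 100.

100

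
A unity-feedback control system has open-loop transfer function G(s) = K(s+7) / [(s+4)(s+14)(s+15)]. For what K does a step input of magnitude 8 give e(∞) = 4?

No free integrators in G(s): this is a type 0 system.
K_p = lim_{s→0} G(s) = K·7 / (4·14·15) = (1/120)·K.
e_ss = 8/(1 + K_p) = 4 ⇒ 1 + (1/120)·K = 2 ⇒ K = 120.

120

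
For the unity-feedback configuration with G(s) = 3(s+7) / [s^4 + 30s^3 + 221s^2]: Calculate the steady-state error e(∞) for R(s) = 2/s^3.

442/21

Factoring s^2 from the denominator leaves a polynomial with constant term 221, so the system is type 2.
K_a = lim_{s→0} s^2·G(s) = 3·7 / 221 = 21/221.
r(t) = t^2 gives R(s) = 2/s^3.
e_ss = 2/K_a = 2/(21/221) = 442/21.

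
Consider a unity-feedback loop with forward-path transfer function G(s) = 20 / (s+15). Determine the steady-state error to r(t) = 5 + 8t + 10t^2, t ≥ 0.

infinity

System type = 0 (no poles at s=0). By superposition:
  • 5: e_ss = 5/(1+K_p) with K_p=4/3 → 15/7.
  • 8t: a type-0 system cannot track it, e_ss → ∞.
  • 10t^2: a type-0 system cannot track it, e_ss → ∞.
The unbounded component dominates.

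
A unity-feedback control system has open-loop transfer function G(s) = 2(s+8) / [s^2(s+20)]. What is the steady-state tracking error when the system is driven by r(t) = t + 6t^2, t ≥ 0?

15

The open loop has two poles at the origin → type 2 system. By superposition:
  • t: tracked with zero error.
  • 6t^2: e_ss = 12/K_a with K_a=0.8 → 15.
Total e_ss = 15.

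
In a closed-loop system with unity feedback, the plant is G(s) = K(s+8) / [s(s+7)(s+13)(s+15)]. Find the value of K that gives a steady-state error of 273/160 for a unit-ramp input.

G(s) has one factor of s in the denominator, so the system is type 1.
K_v = lim_{s→0} s·G(s) = K·8 / (7·13·15) = (8/1365)·K.
e_ss = 1/K_v = 273/160 ⇒ K_v = 160/273 ⇒ K = (160/273)/(8/1365) = 100.

100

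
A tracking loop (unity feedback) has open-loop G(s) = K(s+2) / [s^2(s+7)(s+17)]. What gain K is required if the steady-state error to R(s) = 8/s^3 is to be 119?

4

System type = 2 (two poles at s=0).
K_a = lim_{s→0} s^2·G(s) = K·2 / (7·17) = (2/119)·K.
e_ss = 8/K_a = 119 ⇒ K_a = 8/119 ⇒ K = (8/119)/(2/119) = 4.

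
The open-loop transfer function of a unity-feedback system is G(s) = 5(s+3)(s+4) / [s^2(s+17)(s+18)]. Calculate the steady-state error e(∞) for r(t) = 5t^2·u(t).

51

G(s) has two factors of s in the denominator, so the system is type 2.
K_a = lim_{s→0} s^2·G(s) = 5·3·4 / (17·18) = 10/51.
r(t) = 5t^2 gives R(s) = 10/s^3.
e_ss = 10/K_a = 10/(10/51) = 51.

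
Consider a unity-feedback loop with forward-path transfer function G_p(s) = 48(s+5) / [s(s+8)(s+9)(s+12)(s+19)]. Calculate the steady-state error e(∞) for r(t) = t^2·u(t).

infinity

System type = 1 (one pole at s=0).
K_a = lim_{s→0} s^2·G_p(s) = 0; the steady-state error to this parabolic input grows without bound.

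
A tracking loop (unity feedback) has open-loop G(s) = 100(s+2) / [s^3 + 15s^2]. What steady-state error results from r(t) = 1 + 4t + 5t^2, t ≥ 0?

0.75

Factoring s^2 from the denominator leaves a polynomial with constant term 15, so the system is type 2. Taking each input component in turn:
  • 1: tracked with zero error.
  • 4t: tracked with zero error.
  • 5t^2: e_ss = 10/K_a with K_a=40/3 → 0.75.
Total e_ss = 0.75.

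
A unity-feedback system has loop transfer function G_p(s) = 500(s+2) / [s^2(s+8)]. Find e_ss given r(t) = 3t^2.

0.048

System type = 2 (two poles at s=0).
K_a = lim_{s→0} s^2·G_p(s) = 500·2 / (8) = 125.
r(t) = 3t^2 gives R(s) = 6/s^3.
e_ss = 6/K_a = 6/125 = 0.048.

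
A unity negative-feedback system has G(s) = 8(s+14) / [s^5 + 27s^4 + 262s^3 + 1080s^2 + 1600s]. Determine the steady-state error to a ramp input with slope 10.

Factoring s from the denominator leaves a polynomial with constant term 1600, so the system is type 1.
K_v = lim_{s→0} s·G(s) = 8·14 / 1600 = 0.07.
e_ss = 10/K_v = 10/0.07 = 1000/7.

1000/7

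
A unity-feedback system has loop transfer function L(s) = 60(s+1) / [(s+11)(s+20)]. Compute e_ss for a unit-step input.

L(s) has no factors of s in the denominator, so the system is type 0.
K_p = lim_{s→0} L(s) = 60·1 / (11·20) = 3/11.
e_ss = 1/(1 + K_p) = 1/(14/11) = 11/14.

11/14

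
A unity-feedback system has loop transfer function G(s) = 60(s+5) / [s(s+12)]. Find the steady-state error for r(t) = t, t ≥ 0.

0.04

G(s) has one factor of s in the denominator, so the system is type 1.
K_v = lim_{s→0} s·G(s) = 60·5 / (12) = 25.
e_ss = 1/K_v = 1/25 = 0.04.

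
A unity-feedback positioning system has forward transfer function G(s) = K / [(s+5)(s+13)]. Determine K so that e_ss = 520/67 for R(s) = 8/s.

2

System type = 0 (no poles at s=0).
K_p = lim_{s→0} G(s) = K / (5·13) = (1/65)·K.
e_ss = 8/(1 + K_p) = 520/67 ⇒ 1 + (1/65)·K = 67/65 ⇒ K = 2.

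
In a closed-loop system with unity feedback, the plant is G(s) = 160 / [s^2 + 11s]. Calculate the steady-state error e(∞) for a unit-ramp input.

Factoring s from the denominator leaves a polynomial with constant term 11, so the system is type 1.
K_v = lim_{s→0} s·G(s) = 160 / 11 = 160/11.
e_ss = 1/K_v = 1/(160/11) = 11/160.

11/160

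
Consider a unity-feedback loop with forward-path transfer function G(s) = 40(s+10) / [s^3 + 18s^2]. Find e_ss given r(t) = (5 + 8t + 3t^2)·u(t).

The denominator has no term below 18s^2 — 2 poles at s=0, type 2. By superposition:
  • 5: tracked with zero error.
  • 8t: tracked with zero error.
  • 3t^2: e_ss = 6/K_a with K_a=200/9 → 0.27.
Total e_ss = 0.27.

0.27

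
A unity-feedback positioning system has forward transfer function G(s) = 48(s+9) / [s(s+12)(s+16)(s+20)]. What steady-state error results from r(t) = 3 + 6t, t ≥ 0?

160/3

G(s) has one factor of s in the denominator, so the system is type 1. Treating each term separately:
  • 3: tracked with zero error.
  • 6t: e_ss = 6/K_v with K_v=0.1125 → 160/3.
Total e_ss = 160/3.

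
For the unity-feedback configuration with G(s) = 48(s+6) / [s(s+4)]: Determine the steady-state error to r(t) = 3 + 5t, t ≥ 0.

One free integrator in G(s): this is a type 1 system. Treating each term separately:
  • 3: tracked with zero error.
  • 5t: e_ss = 5/K_v with K_v=72 → 5/72.
Total e_ss = 5/72.

5/72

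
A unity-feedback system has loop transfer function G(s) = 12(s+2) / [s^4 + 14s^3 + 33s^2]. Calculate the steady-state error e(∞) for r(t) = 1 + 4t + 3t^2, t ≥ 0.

8.25

Lowest-order denominator term is 33s^2, so the open loop has 2 poles at the origin → type 2 system. Treating each term separately:
  • 1: tracked with zero error.
  • 4t: tracked with zero error.
  • 3t^2: e_ss = 6/K_a with K_a=8/11 → 8.25.
Total e_ss = 8.25.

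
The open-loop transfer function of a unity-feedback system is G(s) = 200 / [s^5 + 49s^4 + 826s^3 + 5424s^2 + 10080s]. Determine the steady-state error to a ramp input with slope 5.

252

The denominator has no term below 10080s — 1 pole at s=0, type 1.
K_v = lim_{s→0} s·G(s) = 200 / 10080 = 5/252.
e_ss = 5/K_v = 5/(5/252) = 252.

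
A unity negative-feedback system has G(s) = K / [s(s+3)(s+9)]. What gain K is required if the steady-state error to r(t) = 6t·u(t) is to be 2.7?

60

One free integrator in G(s): this is a type 1 system.
K_v = lim_{s→0} s·G(s) = K / (3·9) = (1/27)·K.
e_ss = 6/K_v = 2.7 ⇒ K_v = 20/9 ⇒ K = (20/9)/(1/27) = 60.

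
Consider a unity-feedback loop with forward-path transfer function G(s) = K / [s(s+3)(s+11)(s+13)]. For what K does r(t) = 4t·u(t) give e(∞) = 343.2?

G(s) has one factor of s in the denominator, so the system is type 1.
K_v = lim_{s→0} s·G(s) = K / (3·11·13) = (1/429)·K.
e_ss = 4/K_v = 343.2 ⇒ K_v = 5/429 ⇒ K = (5/429)/(1/429) = 5.

5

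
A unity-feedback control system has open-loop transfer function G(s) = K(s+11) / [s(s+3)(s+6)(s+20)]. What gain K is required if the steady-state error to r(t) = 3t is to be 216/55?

System type = 1 (one pole at s=0).
K_v = lim_{s→0} s·G(s) = K·11 / (3·6·20) = (11/360)·K.
e_ss = 3/K_v = 216/55 ⇒ K_v = 55/72 ⇒ K = (55/72)/(11/360) = 25.

25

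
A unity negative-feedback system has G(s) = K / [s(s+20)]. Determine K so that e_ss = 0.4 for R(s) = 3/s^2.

150

One free integrator in G(s): this is a type 1 system.
K_v = lim_{s→0} s·G(s) = K / (20) = 0.05·K.
e_ss = 3/K_v = 0.4 ⇒ K_v = 7.5 ⇒ K = 7.5/0.05 = 150.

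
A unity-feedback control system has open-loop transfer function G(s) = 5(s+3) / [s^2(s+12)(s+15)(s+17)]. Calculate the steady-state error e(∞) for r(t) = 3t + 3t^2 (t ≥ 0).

The open loop has two poles at the origin → type 2 system. Taking each input component in turn:
  • 3t: tracked with zero error.
  • 3t^2: e_ss = 6/K_a with K_a=1/204 → 1224.
Total e_ss = 1224.

1224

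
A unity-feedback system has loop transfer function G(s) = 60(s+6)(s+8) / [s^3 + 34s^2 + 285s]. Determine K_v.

192/19

Factoring s from the denominator leaves a polynomial with constant term 285, so the system is type 1.
K_v = lim_{s→0} s·G(s) = 60·6·8 / 285 = 192/19.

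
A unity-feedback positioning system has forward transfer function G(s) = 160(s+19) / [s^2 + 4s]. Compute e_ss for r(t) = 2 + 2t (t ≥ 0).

Lowest-order denominator term is 4s, so the open loop has 1 pole at the origin → type 1 system. By superposition:
  • 2: tracked with zero error.
  • 2t: e_ss = 2/K_v with K_v=760 → 1/380.
Total e_ss = 1/380.

1/380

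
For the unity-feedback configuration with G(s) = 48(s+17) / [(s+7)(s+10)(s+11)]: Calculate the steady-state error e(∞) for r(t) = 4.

1540/793

System type = 0 (no poles at s=0).
K_p = lim_{s→0} G(s) = 48·17 / (7·10·11) = 408/385.
e_ss = 4/(1 + K_p) = 4/(793/385) = 1540/793.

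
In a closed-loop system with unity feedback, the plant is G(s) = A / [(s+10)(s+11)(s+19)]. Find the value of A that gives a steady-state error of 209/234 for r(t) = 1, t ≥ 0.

G(s) has no factors of s in the denominator, so the system is type 0.
K_p = lim_{s→0} G(s) = A / (10·11·19) = (1/2090)·A.
e_ss = 1/(1 + K_p) = 209/234 ⇒ 1 + (1/2090)·A = 234/209 ⇒ A = 250.

250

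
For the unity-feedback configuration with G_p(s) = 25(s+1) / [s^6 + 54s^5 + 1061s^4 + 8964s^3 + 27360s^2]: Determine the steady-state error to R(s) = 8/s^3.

8755.2

Factoring s^2 from the denominator leaves a polynomial with constant term 27360, so the system is type 2.
K_a = lim_{s→0} s^2·G_p(s) = 25·1 / 27360 = 5/5472.
r(t) = 4t^2 gives R(s) = 8/s^3.
e_ss = 8/K_a = 8/(5/5472) = 8755.2.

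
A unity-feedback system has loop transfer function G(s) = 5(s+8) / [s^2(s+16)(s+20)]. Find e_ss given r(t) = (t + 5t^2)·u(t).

The open loop has two poles at the origin → type 2 system. By superposition:
  • t: tracked with zero error.
  • 5t^2: e_ss = 10/K_a with K_a=0.125 → 80.
Total e_ss = 80.

80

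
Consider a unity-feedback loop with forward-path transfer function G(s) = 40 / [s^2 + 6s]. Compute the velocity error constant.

20/3

Factoring s from the denominator leaves a polynomial with constant term 6, so the system is type 1.
K_v = lim_{s→0} s·G(s) = 40 / 6 = 20/3.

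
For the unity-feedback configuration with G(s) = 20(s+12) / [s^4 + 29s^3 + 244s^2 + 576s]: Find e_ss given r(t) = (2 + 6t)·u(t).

Factoring s from the denominator leaves a polynomial with constant term 576, so the system is type 1. Treating each term separately:
  • 2: tracked with zero error.
  • 6t: e_ss = 6/K_v with K_v=5/12 → 14.4.
Total e_ss = 14.4.

14.4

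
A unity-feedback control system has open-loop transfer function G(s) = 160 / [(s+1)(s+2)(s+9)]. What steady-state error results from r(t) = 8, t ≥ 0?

The open loop has no poles at the origin → type 0 system.
K_p = lim_{s→0} G(s) = 160 / (1·2·9) = 80/9.
e_ss = 8/(1 + K_p) = 8/(89/9) = 72/89.

72/89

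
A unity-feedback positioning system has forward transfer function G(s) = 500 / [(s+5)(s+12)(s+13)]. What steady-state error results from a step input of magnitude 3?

117/64

No free integrators in G(s): this is a type 0 system.
K_p = lim_{s→0} G(s) = 500 / (5·12·13) = 25/39.
e_ss = 3/(1 + K_p) = 3/(64/39) = 117/64.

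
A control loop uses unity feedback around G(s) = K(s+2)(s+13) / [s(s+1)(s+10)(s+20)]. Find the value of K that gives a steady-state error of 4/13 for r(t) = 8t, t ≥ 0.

System type = 1 (one pole at s=0).
K_v = lim_{s→0} s·G(s) = K·2·13 / (1·10·20) = 0.13·K.
e_ss = 8/K_v = 4/13 ⇒ K_v = 26 ⇒ K = 26/0.13 = 200.

200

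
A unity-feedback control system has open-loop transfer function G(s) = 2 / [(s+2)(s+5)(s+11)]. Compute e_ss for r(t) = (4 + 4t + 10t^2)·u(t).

infinity

No free integrators in G(s): this is a type 0 system. Treating each term separately:
  • 4: e_ss = 4/(1+K_p) with K_p=1/55 → 55/14.
  • 4t: a type-0 system cannot track it, e_ss → ∞.
  • 10t^2: a type-0 system cannot track it, e_ss → ∞.
The unbounded component dominates.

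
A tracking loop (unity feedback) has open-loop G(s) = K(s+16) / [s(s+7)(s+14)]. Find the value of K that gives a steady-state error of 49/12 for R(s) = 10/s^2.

15

One free integrator in G(s): this is a type 1 system.
K_v = lim_{s→0} s·G(s) = K·16 / (7·14) = (8/49)·K.
e_ss = 10/K_v = 49/12 ⇒ K_v = 120/49 ⇒ K = (120/49)/(8/49) = 15.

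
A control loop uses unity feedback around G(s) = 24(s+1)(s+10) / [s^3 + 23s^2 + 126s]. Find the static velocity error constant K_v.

Lowest-order denominator term is 126s, so the open loop has 1 pole at the origin → type 1 system.
K_v = lim_{s→0} s·G(s) = 24·1·10 / 126 = 40/21.

40/21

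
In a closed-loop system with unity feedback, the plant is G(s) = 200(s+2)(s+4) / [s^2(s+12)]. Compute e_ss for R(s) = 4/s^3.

The open loop has two poles at the origin → type 2 system.
K_a = lim_{s→0} s^2·G(s) = 200·2·4 / (12) = 400/3.
r(t) = 2t^2 gives R(s) = 4/s^3.
e_ss = 4/K_a = 4/(400/3) = 0.03.

0.03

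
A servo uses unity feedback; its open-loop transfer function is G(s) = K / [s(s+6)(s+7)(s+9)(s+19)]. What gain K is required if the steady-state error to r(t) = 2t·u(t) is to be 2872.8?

5

System type = 1 (one pole at s=0).
K_v = lim_{s→0} s·G(s) = K / (6·7·9·19) = (1/7182)·K.
e_ss = 2/K_v = 2872.8 ⇒ K_v = 5/7182 ⇒ K = (5/7182)/(1/7182) = 5.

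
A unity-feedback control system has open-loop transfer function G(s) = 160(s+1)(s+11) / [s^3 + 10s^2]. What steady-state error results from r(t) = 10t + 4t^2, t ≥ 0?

The denominator has no term below 10s^2 — 2 poles at s=0, type 2. By superposition:
  • 10t: tracked with zero error.
  • 4t^2: e_ss = 8/K_a with K_a=176 → 1/22.
Total e_ss = 1/22.

1/22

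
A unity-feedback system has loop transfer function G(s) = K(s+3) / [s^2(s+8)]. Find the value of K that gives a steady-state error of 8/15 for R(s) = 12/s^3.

G(s) has two factors of s in the denominator, so the system is type 2.
K_a = lim_{s→0} s^2·G(s) = K·3 / (8) = 0.375·K.
e_ss = 12/K_a = 8/15 ⇒ K_a = 22.5 ⇒ K = 22.5/0.375 = 60.

60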